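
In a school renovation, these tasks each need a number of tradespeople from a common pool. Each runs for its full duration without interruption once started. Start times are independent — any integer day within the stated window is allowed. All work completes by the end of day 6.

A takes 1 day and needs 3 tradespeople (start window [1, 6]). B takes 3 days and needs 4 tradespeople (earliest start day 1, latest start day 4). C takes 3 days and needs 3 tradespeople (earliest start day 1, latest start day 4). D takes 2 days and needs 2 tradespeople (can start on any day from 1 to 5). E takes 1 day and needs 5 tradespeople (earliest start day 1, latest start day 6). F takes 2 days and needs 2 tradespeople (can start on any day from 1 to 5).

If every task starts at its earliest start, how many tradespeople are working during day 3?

7

At early start, day 3 has: B, C.
Demand: 4 + 3 = 7.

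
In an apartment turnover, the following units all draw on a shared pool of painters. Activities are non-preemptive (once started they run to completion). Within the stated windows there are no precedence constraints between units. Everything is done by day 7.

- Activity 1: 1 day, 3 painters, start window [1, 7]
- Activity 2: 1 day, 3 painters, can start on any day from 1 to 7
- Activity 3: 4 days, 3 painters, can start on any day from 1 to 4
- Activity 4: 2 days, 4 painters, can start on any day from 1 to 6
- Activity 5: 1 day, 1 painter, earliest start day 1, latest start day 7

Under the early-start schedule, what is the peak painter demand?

14

Early-start schedule: Activity 1@1, Activity 2@1, Activity 3@1, Activity 4@1, Activity 5@1.
Load per day: day 1: 14, day 2: 7, day 3: 3, day 4: 3, day 5: 0, day 6: 0, day 7: 0.
Peak is 14.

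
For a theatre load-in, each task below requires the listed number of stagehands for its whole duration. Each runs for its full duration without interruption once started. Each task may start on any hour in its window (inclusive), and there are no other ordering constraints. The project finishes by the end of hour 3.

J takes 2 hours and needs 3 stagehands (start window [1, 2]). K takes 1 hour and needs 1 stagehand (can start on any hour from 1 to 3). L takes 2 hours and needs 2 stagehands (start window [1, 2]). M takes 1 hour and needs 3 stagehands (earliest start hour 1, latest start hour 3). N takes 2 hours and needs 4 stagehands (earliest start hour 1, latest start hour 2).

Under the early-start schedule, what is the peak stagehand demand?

13

Early-start schedule: J@1, K@1, L@1, M@1, N@1.
Load per hour: hour 1: 13, hour 2: 9, hour 3: 0.
Peak is 13.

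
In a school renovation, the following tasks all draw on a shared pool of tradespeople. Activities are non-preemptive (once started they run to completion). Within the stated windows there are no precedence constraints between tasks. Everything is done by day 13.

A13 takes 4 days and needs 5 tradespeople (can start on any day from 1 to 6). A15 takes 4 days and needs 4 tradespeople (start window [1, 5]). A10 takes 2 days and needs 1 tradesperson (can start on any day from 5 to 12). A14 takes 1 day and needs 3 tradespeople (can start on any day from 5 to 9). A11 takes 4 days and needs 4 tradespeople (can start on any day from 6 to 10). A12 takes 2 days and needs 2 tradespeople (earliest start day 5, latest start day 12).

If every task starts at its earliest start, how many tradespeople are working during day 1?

At early start, day 1 has: A13, A15.
Demand: 5 + 4 = 9.

9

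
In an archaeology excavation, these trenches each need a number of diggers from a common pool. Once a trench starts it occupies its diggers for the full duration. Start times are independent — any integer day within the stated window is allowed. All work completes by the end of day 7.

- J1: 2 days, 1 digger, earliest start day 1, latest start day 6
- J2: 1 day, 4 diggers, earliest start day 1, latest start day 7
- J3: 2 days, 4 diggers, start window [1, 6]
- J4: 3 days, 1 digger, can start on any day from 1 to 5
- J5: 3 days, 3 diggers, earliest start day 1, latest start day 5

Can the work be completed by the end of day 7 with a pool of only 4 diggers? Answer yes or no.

The minimum achievable peak is 5; 4 < 5, so no feasible schedule stays within the cap.

no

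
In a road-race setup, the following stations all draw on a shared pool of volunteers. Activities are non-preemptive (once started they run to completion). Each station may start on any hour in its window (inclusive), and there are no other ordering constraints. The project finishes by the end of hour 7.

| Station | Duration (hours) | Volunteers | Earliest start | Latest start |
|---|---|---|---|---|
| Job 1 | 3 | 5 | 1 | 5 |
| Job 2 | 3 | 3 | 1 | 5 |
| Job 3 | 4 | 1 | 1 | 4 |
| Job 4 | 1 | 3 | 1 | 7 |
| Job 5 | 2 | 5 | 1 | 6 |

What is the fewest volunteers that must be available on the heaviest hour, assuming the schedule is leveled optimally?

8

Early-start (Job 1@1, Job 2@1, Job 3@1, Job 4@1, Job 5@1) gives peak 17: h1:17  h2:14  h3:9  h4:1  h5:0  h6:0  h7:0.
Shift Job 3→4, Job 4→4, Job 5→5.
Schedule Job 1@1, Job 2@1, Job 3@4, Job 4@4, Job 5@5: h1:8  h2:8  h3:8  h4:4  h5:6  h6:6  h7:1 — peak 8.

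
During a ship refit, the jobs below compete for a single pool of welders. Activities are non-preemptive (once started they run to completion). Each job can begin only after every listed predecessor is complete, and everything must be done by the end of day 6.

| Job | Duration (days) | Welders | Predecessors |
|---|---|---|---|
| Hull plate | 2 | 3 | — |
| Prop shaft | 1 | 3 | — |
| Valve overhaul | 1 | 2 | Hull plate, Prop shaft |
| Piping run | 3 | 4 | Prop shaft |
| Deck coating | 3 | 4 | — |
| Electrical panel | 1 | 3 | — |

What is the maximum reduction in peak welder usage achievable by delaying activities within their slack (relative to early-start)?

6

Early-start peak: d1:13  d2:11  d3:10  d4:4  d5:0  d6:0 ⇒ 13.
Leveled (Hull plate@1, Prop shaft@3, Valve overhaul@4, Piping run@4, Deck coating@1, Electrical panel@5): d1:7  d2:7  d3:7  d4:6  d5:7  d6:4 ⇒ 7.
Reduction 13 − 7 = 6.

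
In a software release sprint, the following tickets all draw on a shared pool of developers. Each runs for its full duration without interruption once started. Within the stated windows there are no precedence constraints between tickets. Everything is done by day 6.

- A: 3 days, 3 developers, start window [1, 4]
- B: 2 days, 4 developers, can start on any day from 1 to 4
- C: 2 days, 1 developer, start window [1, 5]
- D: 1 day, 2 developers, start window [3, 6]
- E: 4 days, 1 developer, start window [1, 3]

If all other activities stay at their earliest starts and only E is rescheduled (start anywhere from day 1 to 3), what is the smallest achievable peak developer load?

8

E@1: d1:9  d2:9  d3:6  d4:1  d5:0  d6:0 → peak 9
E@2: d1:8  d2:9  d3:6  d4:1  d5:1  d6:0 → peak 9
E@3: d1:8  d2:8  d3:6  d4:1  d5:1  d6:1 → peak 8
Best is E@3, peak 8.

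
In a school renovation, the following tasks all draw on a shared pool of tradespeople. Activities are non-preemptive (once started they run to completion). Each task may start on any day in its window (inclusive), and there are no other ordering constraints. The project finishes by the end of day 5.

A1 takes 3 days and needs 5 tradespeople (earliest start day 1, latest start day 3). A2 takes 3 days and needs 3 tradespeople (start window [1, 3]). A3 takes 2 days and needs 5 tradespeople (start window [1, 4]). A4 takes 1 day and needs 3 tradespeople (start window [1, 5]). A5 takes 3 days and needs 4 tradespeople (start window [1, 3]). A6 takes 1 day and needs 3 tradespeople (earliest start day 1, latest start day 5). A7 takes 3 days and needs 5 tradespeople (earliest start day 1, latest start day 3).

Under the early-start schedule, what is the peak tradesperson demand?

28

Early-start schedule: A1@1, A2@1, A3@1, A4@1, A5@1, A6@1, A7@1.
Load per day: day 1: 28, day 2: 22, day 3: 17, day 4: 0, day 5: 0.
Peak is 28.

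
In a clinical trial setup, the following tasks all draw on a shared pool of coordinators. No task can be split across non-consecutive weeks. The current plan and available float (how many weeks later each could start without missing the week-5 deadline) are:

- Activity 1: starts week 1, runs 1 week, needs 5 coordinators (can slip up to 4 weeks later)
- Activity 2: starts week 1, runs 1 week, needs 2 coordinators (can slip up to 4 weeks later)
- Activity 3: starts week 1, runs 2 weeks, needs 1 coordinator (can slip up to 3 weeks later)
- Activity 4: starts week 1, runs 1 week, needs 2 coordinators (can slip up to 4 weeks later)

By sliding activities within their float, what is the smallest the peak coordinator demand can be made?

5

Early-start (Activity 1@1, Activity 2@1, Activity 3@1, Activity 4@1) gives peak 10: w1:10  w2:1  w3:0  w4:0  w5:0.
Shift Activity 2→2, Activity 3→2, Activity 4→2.
Schedule Activity 1@1, Activity 2@2, Activity 3@2, Activity 4@2: w1:5  w2:5  w3:1  w4:0  w5:0 — peak 5.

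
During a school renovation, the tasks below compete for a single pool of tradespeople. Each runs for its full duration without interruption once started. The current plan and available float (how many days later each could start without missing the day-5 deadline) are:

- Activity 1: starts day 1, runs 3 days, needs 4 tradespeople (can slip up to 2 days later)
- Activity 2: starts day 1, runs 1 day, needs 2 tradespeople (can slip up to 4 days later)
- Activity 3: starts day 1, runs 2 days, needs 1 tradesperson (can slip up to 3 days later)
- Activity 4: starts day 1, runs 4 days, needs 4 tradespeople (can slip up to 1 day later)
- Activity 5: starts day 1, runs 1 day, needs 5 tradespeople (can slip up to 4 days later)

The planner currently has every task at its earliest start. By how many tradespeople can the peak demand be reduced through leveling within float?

Early-start peak: d1:16  d2:9  d3:8  d4:4  d5:0 ⇒ 16.
Leveled (Activity 1@1, Activity 2@4, Activity 3@4, Activity 4@1, Activity 5@5): d1:8  d2:8  d3:8  d4:7  d5:6 ⇒ 8.
Reduction 16 − 8 = 8.

8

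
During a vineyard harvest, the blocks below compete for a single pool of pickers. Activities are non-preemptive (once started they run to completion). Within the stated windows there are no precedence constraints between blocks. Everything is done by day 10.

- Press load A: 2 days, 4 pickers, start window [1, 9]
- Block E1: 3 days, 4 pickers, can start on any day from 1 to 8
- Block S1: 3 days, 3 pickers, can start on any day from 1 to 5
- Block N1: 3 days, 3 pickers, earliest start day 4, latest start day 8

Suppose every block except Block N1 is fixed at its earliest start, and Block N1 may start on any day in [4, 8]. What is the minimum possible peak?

11

Block N1@4: d1:11  d2:11  d3:7  d4:3  d5:3  d6:3  d7:0  d8:0  d9:0  d10:0 → peak 11
Block N1@5: d1:11  d2:11  d3:7  d4:0  d5:3  d6:3  d7:3  d8:0  d9:0  d10:0 → peak 11
Block N1@6: d1:11  d2:11  d3:7  d4:0  d5:0  d6:3  d7:3  d8:3  d9:0  d10:0 → peak 11
Block N1@7: d1:11  d2:11  d3:7  d4:0  d5:0  d6:0  d7:3  d8:3  d9:3  d10:0 → peak 11
Block N1@8: d1:11  d2:11  d3:7  d4:0  d5:0  d6:0  d7:0  d8:3  d9:3  d10:3 → peak 11
Best is Block N1@4, peak 11.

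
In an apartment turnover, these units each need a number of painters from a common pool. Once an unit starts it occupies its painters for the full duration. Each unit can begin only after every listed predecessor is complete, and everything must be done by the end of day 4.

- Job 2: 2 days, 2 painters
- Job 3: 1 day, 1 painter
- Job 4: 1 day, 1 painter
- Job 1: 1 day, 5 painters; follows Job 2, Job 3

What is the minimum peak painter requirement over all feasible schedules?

5

Schedule Job 2@1, Job 3@1, Job 4@1, Job 1@3: d1:4  d2:2  d3:5  d4:0 — peak 5.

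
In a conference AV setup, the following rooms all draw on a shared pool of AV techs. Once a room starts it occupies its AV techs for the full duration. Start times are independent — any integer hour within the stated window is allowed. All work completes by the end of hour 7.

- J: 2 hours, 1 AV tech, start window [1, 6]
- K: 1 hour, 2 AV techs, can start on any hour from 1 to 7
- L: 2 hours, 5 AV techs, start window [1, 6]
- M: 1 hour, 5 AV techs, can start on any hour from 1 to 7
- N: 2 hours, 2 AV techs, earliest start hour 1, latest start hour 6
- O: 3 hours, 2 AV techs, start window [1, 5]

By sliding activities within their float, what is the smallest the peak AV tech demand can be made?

5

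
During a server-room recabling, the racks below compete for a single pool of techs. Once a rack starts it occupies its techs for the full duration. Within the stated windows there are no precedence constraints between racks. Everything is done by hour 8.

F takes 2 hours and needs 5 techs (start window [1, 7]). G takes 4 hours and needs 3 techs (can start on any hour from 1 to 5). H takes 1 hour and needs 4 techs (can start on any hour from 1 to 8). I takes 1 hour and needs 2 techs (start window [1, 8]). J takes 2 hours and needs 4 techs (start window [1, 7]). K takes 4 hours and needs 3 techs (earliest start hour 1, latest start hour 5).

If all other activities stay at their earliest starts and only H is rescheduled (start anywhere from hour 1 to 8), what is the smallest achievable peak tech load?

H@1: h1:21  h2:15  h3:6  h4:6  h5:0  h6:0  h7:0  h8:0 → peak 21
H@2: h1:17  h2:19  h3:6  h4:6  h5:0  h6:0  h7:0  h8:0 → peak 19
H@3: h1:17  h2:15  h3:10  h4:6  h5:0  h6:0  h7:0  h8:0 → peak 17
H@4: h1:17  h2:15  h3:6  h4:10  h5:0  h6:0  h7:0  h8:0 → peak 17
H@5: h1:17  h2:15  h3:6  h4:6  h5:4  h6:0  h7:0  h8:0 → peak 17
H@6: h1:17  h2:15  h3:6  h4:6  h5:0  h6:4  h7:0  h8:0 → peak 17
H@7: h1:17  h2:15  h3:6  h4:6  h5:0  h6:0  h7:4  h8:0 → peak 17
H@8: h1:17  h2:15  h3:6  h4:6  h5:0  h6:0  h7:0  h8:4 → peak 17
Best is H@3, peak 17.

17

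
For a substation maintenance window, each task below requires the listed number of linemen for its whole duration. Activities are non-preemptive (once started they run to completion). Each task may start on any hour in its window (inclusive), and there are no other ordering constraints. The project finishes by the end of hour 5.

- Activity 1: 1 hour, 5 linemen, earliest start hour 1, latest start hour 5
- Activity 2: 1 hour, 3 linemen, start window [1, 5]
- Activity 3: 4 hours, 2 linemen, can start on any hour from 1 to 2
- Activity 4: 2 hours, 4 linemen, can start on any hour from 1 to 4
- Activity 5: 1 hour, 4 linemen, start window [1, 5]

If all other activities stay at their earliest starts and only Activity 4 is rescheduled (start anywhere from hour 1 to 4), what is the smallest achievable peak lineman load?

14

Activity 4@1: h1:18  h2:6  h3:2  h4:2  h5:0 → peak 18
Activity 4@2: h1:14  h2:6  h3:6  h4:2  h5:0 → peak 14
Activity 4@3: h1:14  h2:2  h3:6  h4:6  h5:0 → peak 14
Activity 4@4: h1:14  h2:2  h3:2  h4:6  h5:4 → peak 14
Best is Activity 4@2, peak 14.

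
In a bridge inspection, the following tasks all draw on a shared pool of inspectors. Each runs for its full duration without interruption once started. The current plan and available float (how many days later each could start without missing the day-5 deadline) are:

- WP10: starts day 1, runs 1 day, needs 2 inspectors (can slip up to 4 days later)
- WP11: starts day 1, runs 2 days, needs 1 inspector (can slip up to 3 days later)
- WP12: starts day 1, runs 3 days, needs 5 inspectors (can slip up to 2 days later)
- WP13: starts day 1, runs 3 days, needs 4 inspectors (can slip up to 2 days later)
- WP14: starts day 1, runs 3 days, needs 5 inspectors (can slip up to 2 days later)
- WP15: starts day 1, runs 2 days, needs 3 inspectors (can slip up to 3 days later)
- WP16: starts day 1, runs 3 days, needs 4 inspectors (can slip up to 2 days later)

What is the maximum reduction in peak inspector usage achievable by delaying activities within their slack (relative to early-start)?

Early-start peak: d1:24  d2:22  d3:18  d4:0  d5:0 ⇒ 24.
Leveled (WP10@1, WP11@1, WP12@1, WP13@1, WP14@1, WP15@4, WP16@3): d1:17  d2:15  d3:18  d4:7  d5:7 ⇒ 18.
Reduction 24 − 18 = 6.

6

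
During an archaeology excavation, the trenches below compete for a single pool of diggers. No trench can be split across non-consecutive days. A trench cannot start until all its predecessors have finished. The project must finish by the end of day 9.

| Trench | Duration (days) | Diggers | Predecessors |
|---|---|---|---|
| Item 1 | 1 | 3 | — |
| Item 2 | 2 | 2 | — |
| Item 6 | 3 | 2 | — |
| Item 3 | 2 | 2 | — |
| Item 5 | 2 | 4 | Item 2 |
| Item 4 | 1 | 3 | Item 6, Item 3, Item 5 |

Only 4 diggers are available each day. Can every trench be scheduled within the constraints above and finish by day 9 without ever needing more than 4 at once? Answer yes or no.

Schedule Item 1@1, Item 2@2, Item 6@2, Item 3@4, Item 5@6, Item 4@8: d1:3  d2:4  d3:4  d4:4  d5:2  d6:4  d7:4  d8:3  d9:0 — peak 4 ≤ 4.

yes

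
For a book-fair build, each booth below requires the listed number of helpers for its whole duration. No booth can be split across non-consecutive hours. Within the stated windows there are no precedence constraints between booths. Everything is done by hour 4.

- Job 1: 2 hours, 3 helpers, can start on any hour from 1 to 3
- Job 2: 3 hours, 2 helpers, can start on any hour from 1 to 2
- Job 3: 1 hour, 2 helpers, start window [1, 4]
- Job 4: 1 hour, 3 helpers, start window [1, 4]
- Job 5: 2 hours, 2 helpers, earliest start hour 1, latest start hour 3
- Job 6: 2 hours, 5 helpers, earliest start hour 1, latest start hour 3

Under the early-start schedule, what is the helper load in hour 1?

17

At early start, hour 1 has: Job 1, Job 2, Job 3, Job 4, Job 5, Job 6.
Demand: 3 + 2 + 2 + 3 + 2 + 5 = 17.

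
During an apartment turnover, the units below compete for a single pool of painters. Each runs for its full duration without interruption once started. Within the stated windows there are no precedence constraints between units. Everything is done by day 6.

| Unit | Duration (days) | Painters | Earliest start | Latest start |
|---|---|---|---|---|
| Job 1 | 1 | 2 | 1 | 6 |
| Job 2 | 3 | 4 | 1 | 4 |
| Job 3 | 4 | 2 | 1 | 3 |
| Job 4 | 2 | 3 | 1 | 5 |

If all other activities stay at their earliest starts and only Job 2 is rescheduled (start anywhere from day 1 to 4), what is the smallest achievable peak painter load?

Job 2@1: d1:11  d2:9  d3:6  d4:2  d5:0  d6:0 → peak 11
Job 2@2: d1:7  d2:9  d3:6  d4:6  d5:0  d6:0 → peak 9
Job 2@3: d1:7  d2:5  d3:6  d4:6  d5:4  d6:0 → peak 7
Job 2@4: d1:7  d2:5  d3:2  d4:6  d5:4  d6:4 → peak 7
Best is Job 2@3, peak 7.

7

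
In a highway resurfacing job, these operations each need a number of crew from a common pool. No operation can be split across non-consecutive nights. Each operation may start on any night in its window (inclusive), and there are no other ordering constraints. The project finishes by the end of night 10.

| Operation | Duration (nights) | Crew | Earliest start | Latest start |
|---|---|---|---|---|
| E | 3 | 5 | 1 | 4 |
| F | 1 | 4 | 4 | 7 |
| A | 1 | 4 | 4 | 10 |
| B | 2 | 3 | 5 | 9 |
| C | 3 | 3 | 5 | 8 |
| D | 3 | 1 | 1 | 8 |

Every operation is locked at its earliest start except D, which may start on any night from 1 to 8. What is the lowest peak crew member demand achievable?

D@1: n1:6  n2:6  n3:6  n4:8  n5:6  n6:6  n7:3  n8:0  n9:0  n10:0 → peak 8
D@2: n1:5  n2:6  n3:6  n4:9  n5:6  n6:6  n7:3  n8:0  n9:0  n10:0 → peak 9
D@3: n1:5  n2:5  n3:6  n4:9  n5:7  n6:6  n7:3  n8:0  n9:0  n10:0 → peak 9
D@4: n1:5  n2:5  n3:5  n4:9  n5:7  n6:7  n7:3  n8:0  n9:0  n10:0 → peak 9
D@5: n1:5  n2:5  n3:5  n4:8  n5:7  n6:7  n7:4  n8:0  n9:0  n10:0 → peak 8
D@6: n1:5  n2:5  n3:5  n4:8  n5:6  n6:7  n7:4  n8:1  n9:0  n10:0 → peak 8
D@7: n1:5  n2:5  n3:5  n4:8  n5:6  n6:6  n7:4  n8:1  n9:1  n10:0 → peak 8
D@8: n1:5  n2:5  n3:5  n4:8  n5:6  n6:6  n7:3  n8:1  n9:1  n10:1 → peak 8
Best is D@1, peak 8.

8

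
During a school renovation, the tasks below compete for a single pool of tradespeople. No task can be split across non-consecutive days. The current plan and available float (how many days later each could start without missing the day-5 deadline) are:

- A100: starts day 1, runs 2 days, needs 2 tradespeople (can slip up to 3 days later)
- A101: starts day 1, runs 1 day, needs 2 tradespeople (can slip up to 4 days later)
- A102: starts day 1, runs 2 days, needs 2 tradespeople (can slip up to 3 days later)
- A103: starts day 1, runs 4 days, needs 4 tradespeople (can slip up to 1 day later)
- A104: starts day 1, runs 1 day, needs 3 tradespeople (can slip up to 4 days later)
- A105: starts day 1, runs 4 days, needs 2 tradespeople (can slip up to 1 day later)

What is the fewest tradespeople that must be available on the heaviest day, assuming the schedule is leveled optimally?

8

Early-start (A100@1, A101@1, A102@1, A103@1, A104@1, A105@1) gives peak 15: d1:15  d2:10  d3:6  d4:6  d5:0.
Shift A102→3, A104→5, A105→2.
Schedule A100@1, A101@1, A102@3, A103@1, A104@5, A105@2: d1:8  d2:8  d3:8  d4:8  d5:5 — peak 8.
Total tradesperson-days = 37 over 5 days ⇒ peak ≥ ⌈37/5⌉ = 8, so 8 is optimal.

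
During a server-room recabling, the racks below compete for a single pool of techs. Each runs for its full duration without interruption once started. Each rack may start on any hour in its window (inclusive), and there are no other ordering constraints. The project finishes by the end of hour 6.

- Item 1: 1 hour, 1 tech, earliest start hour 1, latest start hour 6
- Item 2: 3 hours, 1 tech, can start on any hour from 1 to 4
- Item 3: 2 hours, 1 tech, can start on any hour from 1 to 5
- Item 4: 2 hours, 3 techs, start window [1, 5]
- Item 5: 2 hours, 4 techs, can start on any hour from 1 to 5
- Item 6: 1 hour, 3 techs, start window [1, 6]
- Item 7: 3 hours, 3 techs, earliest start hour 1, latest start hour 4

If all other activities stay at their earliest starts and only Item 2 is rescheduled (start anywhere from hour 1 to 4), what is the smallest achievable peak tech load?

15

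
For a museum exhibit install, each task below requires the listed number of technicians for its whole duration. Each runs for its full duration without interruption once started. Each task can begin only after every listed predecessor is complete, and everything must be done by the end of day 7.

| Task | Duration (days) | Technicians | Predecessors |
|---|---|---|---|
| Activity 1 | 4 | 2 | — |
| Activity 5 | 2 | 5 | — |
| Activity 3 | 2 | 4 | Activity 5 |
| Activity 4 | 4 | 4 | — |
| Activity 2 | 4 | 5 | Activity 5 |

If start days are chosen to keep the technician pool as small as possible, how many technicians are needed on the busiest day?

11

Early-start (Activity 1@1, Activity 5@1, Activity 3@3, Activity 4@1, Activity 2@3) gives peak 15: d1:11  d2:11  d3:15  d4:15  d5:5  d6:5  d7:0.
Shift Activity 3→5.
Schedule Activity 1@1, Activity 5@1, Activity 3@5, Activity 4@1, Activity 2@3: d1:11  d2:11  d3:11  d4:11  d5:9  d6:9  d7:0 — peak 11.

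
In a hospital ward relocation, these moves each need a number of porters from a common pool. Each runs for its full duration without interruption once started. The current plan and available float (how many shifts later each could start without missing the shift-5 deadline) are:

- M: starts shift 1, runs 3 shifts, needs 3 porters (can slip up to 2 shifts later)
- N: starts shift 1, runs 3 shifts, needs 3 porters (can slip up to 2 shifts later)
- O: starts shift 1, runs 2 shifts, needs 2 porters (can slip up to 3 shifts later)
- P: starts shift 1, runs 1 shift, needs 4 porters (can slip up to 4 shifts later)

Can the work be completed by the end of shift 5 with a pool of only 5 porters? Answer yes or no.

Total porter-shifts = 26; over 5 shifts the average is 26/5 > 5, so some shift must exceed 5.

no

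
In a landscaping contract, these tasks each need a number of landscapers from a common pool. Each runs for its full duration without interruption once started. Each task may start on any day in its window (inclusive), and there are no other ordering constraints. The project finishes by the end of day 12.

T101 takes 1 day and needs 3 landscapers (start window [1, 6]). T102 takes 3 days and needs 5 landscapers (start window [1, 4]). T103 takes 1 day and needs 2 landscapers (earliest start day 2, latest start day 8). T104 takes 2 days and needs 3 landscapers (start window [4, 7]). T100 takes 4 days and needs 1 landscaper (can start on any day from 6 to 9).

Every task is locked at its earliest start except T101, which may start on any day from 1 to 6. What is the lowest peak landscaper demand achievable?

T101@1: d1:8  d2:7  d3:5  d4:3  d5:3  d6:1  d7:1  d8:1  d9:1  d10:0  d11:0  d12:0 → peak 8
T101@2: d1:5  d2:10  d3:5  d4:3  d5:3  d6:1  d7:1  d8:1  d9:1  d10:0  d11:0  d12:0 → peak 10
T101@3: d1:5  d2:7  d3:8  d4:3  d5:3  d6:1  d7:1  d8:1  d9:1  d10:0  d11:0  d12:0 → peak 8
T101@4: d1:5  d2:7  d3:5  d4:6  d5:3  d6:1  d7:1  d8:1  d9:1  d10:0  d11:0  d12:0 → peak 7
T101@5: d1:5  d2:7  d3:5  d4:3  d5:6  d6:1  d7:1  d8:1  d9:1  d10:0  d11:0  d12:0 → peak 7
T101@6: d1:5  d2:7  d3:5  d4:3  d5:3  d6:4  d7:1  d8:1  d9:1  d10:0  d11:0  d12:0 → peak 7
Best is T101@4, peak 7.

7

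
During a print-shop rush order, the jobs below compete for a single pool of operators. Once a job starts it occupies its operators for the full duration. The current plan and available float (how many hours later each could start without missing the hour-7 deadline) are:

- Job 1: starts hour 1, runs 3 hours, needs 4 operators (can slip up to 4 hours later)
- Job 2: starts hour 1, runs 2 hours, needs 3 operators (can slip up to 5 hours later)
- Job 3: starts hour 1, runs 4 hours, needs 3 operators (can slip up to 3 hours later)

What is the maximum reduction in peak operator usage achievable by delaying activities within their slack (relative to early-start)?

4

Early-start peak: h1:10  h2:10  h3:7  h4:3  h5:0  h6:0  h7:0 ⇒ 10.
Leveled (Job 1@1, Job 2@4, Job 3@4): h1:4  h2:4  h3:4  h4:6  h5:6  h6:3  h7:3 ⇒ 6.
Reduction 10 − 6 = 4.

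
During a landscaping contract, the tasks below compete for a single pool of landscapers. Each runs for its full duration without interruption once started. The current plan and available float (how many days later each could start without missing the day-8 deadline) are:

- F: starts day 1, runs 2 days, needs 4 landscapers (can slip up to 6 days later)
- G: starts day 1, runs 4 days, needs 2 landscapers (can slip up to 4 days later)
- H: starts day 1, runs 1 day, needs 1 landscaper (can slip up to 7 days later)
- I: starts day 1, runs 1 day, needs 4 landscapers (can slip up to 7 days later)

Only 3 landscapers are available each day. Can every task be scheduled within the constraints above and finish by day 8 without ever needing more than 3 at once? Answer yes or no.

no

The minimum achievable peak is 4; 3 < 4, so no feasible schedule stays within the cap.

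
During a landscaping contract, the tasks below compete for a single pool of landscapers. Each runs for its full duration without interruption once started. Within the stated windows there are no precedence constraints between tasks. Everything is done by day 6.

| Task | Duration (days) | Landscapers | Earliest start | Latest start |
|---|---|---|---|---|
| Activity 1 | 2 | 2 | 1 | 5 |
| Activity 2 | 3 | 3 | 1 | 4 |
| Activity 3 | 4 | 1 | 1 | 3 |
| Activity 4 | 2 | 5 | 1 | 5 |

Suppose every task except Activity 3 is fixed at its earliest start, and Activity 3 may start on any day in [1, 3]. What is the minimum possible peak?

10

Activity 3@1: d1:11  d2:11  d3:4  d4:1  d5:0  d6:0 → peak 11
Activity 3@2: d1:10  d2:11  d3:4  d4:1  d5:1  d6:0 → peak 11
Activity 3@3: d1:10  d2:10  d3:4  d4:1  d5:1  d6:1 → peak 10
Best is Activity 3@3, peak 10.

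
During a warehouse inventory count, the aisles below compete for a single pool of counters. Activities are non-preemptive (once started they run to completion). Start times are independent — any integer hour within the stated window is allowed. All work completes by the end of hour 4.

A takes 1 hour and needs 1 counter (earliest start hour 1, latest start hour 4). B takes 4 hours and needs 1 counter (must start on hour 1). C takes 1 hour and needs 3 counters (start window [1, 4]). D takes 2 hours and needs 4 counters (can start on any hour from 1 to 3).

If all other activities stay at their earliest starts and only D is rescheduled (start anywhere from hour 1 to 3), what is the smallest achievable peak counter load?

D@1: h1:9  h2:5  h3:1  h4:1 → peak 9
D@2: h1:5  h2:5  h3:5  h4:1 → peak 5
D@3: h1:5  h2:1  h3:5  h4:5 → peak 5
Best is D@2, peak 5.

5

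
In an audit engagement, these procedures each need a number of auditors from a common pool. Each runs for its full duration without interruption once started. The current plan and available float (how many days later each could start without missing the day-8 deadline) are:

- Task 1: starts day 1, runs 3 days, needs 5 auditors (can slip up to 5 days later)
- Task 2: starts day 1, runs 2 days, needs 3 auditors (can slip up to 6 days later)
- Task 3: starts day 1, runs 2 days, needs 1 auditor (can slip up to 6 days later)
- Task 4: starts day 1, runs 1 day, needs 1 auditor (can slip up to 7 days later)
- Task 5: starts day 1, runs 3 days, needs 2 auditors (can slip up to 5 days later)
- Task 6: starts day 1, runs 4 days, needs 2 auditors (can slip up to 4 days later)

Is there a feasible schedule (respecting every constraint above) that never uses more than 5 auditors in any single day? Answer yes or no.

Schedule Task 1@1, Task 2@4, Task 3@6, Task 4@4, Task 5@6, Task 6@5: d1:5  d2:5  d3:5  d4:4  d5:5  d6:5  d7:5  d8:4 — peak 5 ≤ 5.

yes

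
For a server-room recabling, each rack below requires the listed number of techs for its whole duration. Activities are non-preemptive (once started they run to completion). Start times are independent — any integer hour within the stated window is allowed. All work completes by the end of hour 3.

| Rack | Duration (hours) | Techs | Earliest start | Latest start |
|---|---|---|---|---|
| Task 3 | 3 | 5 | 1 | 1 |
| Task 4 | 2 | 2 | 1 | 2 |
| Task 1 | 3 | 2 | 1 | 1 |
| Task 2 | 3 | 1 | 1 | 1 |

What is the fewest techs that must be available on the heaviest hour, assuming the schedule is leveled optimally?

Schedule Task 3@1, Task 4@1, Task 1@1, Task 2@1: h1:10  h2:10  h3:8 — peak 10.
Total tech-hours = 28 over 3 hours ⇒ peak ≥ ⌈28/3⌉ = 10, so 10 is optimal.

10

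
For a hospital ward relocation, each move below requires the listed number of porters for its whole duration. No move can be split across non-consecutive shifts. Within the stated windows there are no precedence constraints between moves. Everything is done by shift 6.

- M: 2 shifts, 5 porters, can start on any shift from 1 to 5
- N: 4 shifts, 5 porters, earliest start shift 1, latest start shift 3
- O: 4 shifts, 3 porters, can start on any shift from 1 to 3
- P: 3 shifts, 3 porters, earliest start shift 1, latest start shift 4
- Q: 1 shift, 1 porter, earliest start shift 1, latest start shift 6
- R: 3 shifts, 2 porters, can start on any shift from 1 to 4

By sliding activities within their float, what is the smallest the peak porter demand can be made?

11

Early-start (M@1, N@1, O@1, P@1, Q@1, R@1) gives peak 19: s1:19  s2:18  s3:13  s4:8  s5:0  s6:0.
Shift N→3, Q→4, R→4.
Schedule M@1, N@3, O@1, P@1, Q@4, R@4: s1:11  s2:11  s3:11  s4:11  s5:7  s6:7 — peak 11.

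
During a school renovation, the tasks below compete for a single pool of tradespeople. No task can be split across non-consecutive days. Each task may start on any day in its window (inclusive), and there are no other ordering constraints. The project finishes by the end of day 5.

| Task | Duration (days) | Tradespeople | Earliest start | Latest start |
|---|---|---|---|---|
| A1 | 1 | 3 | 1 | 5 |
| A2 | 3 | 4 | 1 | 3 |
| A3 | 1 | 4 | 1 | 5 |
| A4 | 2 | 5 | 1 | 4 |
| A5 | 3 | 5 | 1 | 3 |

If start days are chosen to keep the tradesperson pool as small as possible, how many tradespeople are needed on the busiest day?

9

Early-start (A1@1, A2@1, A3@1, A4@1, A5@1) gives peak 21: d1:21  d2:14  d3:9  d4:0  d5:0.
Shift A2→2, A3→5, A5→3.
Schedule A1@1, A2@2, A3@5, A4@1, A5@3: d1:8  d2:9  d3:9  d4:9  d5:9 — peak 9.
Total tradesperson-days = 44 over 5 days ⇒ peak ≥ ⌈44/5⌉ = 9, so 9 is optimal.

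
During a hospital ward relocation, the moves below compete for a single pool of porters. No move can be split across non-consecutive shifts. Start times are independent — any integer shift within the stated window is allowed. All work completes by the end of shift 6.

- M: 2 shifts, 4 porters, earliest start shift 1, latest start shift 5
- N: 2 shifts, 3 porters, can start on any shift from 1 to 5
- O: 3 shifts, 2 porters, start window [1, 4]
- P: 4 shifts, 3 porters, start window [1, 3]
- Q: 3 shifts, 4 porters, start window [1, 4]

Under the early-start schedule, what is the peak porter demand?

Early-start schedule: M@1, N@1, O@1, P@1, Q@1.
Load per shift: shift 1: 16, shift 2: 16, shift 3: 9, shift 4: 3, shift 5: 0, shift 6: 0.
Peak is 16.

16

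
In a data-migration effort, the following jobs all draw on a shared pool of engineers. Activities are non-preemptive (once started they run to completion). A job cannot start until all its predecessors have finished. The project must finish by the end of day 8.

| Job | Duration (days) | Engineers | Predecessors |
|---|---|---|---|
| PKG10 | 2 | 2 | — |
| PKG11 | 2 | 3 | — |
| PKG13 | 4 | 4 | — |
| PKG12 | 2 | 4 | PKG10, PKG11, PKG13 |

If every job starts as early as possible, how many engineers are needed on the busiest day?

9

Early-start schedule: PKG10@1, PKG11@1, PKG13@1, PKG12@5.
Load per day: day 1: 9, day 2: 9, day 3: 4, day 4: 4, day 5: 4, day 6: 4, day 7: 0, day 8: 0.
Peak is 9.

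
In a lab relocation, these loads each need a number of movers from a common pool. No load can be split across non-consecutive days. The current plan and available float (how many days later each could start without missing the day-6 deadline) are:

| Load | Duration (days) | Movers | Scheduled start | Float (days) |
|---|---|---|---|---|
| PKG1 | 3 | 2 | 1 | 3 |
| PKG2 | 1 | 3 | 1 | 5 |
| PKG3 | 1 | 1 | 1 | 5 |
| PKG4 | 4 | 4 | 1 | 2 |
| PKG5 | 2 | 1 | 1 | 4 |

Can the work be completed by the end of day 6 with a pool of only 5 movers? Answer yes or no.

no

The minimum achievable peak is 6; 5 < 6, so no feasible schedule stays within the cap.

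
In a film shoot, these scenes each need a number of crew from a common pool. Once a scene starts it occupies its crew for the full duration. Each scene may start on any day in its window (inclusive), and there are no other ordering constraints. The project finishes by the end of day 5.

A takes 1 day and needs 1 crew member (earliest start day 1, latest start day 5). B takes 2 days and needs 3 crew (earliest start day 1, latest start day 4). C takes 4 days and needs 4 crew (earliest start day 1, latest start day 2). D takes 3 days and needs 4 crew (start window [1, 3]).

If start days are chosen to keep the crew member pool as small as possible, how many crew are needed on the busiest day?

8

Early-start (A@1, B@1, C@1, D@1) gives peak 12: d1:12  d2:11  d3:8  d4:4  d5:0.
Shift D→3.
Schedule A@1, B@1, C@1, D@3: d1:8  d2:7  d3:8  d4:8  d5:4 — peak 8.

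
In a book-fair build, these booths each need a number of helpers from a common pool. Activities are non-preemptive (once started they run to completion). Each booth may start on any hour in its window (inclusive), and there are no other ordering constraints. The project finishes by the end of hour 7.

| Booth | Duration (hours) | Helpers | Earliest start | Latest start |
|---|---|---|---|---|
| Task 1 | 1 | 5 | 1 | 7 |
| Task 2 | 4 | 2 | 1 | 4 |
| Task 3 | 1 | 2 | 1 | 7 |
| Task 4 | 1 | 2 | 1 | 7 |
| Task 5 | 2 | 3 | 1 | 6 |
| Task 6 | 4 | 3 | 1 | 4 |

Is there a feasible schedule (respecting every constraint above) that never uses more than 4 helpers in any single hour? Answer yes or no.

no

Total helper-hours = 35; over 7 hours the average is 35/7 > 4, so some hour must exceed 4.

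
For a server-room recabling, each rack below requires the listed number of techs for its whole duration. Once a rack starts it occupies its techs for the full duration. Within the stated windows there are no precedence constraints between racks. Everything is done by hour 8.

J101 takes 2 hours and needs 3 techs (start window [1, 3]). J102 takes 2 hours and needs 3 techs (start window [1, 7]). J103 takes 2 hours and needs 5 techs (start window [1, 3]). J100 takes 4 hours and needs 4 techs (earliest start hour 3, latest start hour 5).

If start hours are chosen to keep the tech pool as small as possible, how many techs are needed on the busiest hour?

Early-start (J101@1, J102@1, J103@1, J100@3) gives peak 11: h1:11  h2:11  h3:4  h4:4  h5:4  h6:4  h7:0  h8:0.
Shift J103→3, J100→5.
Schedule J101@1, J102@1, J103@3, J100@5: h1:6  h2:6  h3:5  h4:5  h5:4  h6:4  h7:4  h8:4 — peak 6.

6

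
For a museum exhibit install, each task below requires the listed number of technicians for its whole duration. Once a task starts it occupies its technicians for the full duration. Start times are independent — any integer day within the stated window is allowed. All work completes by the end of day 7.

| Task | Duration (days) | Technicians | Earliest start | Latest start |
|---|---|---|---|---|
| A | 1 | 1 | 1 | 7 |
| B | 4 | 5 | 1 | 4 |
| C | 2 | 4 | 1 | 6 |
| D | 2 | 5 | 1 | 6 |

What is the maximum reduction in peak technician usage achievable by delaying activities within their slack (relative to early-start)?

6

Early-start peak: d1:15  d2:14  d3:5  d4:5  d5:0  d6:0  d7:0 ⇒ 15.
Leveled (A@1, B@1, C@2, D@5): d1:6  d2:9  d3:9  d4:5  d5:5  d6:5  d7:0 ⇒ 9.
Reduction 15 − 9 = 6.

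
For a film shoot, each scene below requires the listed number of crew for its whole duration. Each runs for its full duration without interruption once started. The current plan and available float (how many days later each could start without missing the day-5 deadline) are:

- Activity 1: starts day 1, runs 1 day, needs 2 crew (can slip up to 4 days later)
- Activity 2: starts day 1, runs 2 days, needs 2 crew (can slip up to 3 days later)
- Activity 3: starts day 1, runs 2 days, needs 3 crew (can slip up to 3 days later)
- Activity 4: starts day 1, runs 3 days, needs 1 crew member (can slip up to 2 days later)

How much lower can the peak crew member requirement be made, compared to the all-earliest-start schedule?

5

Early-start peak: d1:8  d2:6  d3:1  d4:0  d5:0 ⇒ 8.
Leveled (Activity 1@1, Activity 2@2, Activity 3@4, Activity 4@1): d1:3  d2:3  d3:3  d4:3  d5:3 ⇒ 3.
Reduction 8 − 3 = 5.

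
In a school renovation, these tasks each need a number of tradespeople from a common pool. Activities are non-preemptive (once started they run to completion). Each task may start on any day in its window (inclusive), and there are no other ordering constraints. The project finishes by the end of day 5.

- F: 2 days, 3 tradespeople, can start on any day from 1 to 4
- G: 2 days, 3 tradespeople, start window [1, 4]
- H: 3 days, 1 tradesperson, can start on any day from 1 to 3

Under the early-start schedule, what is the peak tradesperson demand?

7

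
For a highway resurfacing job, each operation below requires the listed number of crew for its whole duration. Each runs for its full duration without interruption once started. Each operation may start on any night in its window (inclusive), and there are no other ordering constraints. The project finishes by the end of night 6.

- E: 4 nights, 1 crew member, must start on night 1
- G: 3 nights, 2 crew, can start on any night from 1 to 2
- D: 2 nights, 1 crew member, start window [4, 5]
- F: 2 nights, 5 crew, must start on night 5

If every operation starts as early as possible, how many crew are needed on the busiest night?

6

Early-start schedule: E@1, G@1, D@4, F@5.
Load per night: night 1: 3, night 2: 3, night 3: 3, night 4: 2, night 5: 6, night 6: 5.
Peak is 6.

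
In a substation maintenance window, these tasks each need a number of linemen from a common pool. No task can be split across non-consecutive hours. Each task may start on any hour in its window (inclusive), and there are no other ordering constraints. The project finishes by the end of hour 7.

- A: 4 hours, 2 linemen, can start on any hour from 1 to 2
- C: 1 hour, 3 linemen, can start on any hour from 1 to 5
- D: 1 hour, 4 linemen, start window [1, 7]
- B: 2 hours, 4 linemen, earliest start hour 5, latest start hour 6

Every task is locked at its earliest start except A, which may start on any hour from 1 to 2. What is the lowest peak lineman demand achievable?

7

A@1: h1:9  h2:2  h3:2  h4:2  h5:4  h6:4  h7:0 → peak 9
A@2: h1:7  h2:2  h3:2  h4:2  h5:6  h6:4  h7:0 → peak 7
Best is A@2, peak 7.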